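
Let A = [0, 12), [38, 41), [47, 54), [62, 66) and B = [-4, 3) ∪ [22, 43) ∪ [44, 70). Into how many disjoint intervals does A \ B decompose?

A \ B = [3, 12).
That is 1 disjoint piece.

1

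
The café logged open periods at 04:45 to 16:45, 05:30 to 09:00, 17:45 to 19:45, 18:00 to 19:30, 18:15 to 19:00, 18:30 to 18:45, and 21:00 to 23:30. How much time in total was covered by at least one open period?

16 h 30 min

Merged: 04:45–16:45, 17:45–19:45, 21:00–23:30.
Lengths: 12 h + 2 h + 2 h 30 min = 16 h 30 min.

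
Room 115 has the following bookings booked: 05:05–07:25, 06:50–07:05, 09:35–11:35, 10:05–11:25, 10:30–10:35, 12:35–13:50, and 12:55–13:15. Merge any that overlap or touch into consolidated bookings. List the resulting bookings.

05:05-07:25, 09:35-11:35, 12:35-13:50

06:50-07:05 overlaps/touches 05:05-07:25 → extend to 05:05-07:25.
09:35-11:35 is disjoint → start new block.
10:05-11:25 overlaps/touches 09:35-11:35 → extend to 09:35-11:35.
10:30-10:35 overlaps/touches 09:35-11:35 → extend to 09:35-11:35.
12:35-13:50 is disjoint → start new block.
12:55-13:15 overlaps/touches 12:35-13:50 → extend to 12:35-13:50.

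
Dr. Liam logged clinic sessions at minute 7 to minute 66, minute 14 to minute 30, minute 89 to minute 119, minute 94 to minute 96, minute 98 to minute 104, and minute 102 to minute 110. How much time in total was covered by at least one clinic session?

89 minutes

Merged: minute 7 to minute 66, minute 89 to minute 119.
Lengths: 59 minutes + 30 minutes = 89 minutes.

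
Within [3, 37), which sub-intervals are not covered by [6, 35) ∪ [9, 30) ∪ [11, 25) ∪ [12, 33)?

[3, 6) ∪ [35, 37)

The merged coverage is [6, 35).
Uncovered inside [3, 37): [3, 6), [35, 37).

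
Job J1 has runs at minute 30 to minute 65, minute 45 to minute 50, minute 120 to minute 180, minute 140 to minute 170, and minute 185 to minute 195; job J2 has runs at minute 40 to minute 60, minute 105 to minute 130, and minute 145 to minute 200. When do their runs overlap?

minute 40 to minute 60, minute 120 to minute 130, minute 145 to minute 180, minute 185 to minute 195

A, merged: minute 30 to minute 65, minute 120 to minute 180, minute 185 to minute 195.
minute 30 to minute 65 ∩ B → minute 40 to minute 60.
minute 120 to minute 180 ∩ B → minute 120 to minute 130, minute 145 to minute 180.
minute 185 to minute 195 ∩ B → minute 185 to minute 195.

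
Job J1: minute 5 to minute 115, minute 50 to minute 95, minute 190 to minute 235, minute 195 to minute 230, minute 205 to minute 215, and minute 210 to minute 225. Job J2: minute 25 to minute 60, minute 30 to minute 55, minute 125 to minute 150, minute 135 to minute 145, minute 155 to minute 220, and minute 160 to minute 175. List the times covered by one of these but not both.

minute 5 to minute 25, minute 60 to minute 115, minute 125 to minute 150, minute 155 to minute 190, minute 220 to minute 235

Merge the first list: minute 5 to minute 115, minute 190 to minute 235.
Merge the second list: minute 25 to minute 60, minute 125 to minute 150, minute 155 to minute 220.
Only in the first: minute 5 to minute 25, minute 60 to minute 115, minute 220 to minute 235.
Only in the second: minute 125 to minute 150, minute 155 to minute 190.
Together these are the periods covered by exactly one.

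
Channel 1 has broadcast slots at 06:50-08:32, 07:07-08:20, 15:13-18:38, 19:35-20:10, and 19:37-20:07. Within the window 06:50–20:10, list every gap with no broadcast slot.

08:32-15:13, 18:38-19:35

After merging, the occupied span is 06:50-08:32, 15:13-18:38, 19:35-20:10.
Gaps within 06:50-20:10: 08:32-15:13, 18:38-19:35.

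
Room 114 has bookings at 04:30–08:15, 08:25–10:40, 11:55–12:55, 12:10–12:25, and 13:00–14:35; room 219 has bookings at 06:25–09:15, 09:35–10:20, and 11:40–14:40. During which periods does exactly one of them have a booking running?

Merge the first list: 04:30-08:15, 08:25-10:40, 11:55-12:55, 13:00-14:35.
A \ B = 04:30-06:25, 09:15-09:35, 10:20-10:40.
B \ A = 08:15-08:25, 11:40-11:55, 12:55-13:00, 14:35-14:40.
Union of the two gives the symmetric difference.

04:30-06:25, 08:15-08:25, 09:15-09:35, 10:20-10:40, 11:40-11:55, 12:55-13:00, 14:35-14:40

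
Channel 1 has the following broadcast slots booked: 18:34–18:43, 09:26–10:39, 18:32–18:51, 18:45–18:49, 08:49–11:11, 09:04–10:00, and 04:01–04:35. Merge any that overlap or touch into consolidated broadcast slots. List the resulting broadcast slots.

Sort by start: 04:01–04:35, 08:49–11:11, 09:04–10:00, 09:26–10:39, 18:32–18:51, 18:34–18:43, 18:45–18:49.
08:49–11:11 is disjoint → start new block.
09:04–10:00 overlaps/touches 08:49–11:11 → extend to 08:49–11:11.
09:26–10:39 overlaps/touches 08:49–11:11 → extend to 08:49–11:11.
18:32–18:51 is disjoint → start new block.
18:34–18:43 overlaps/touches 18:32–18:51 → extend to 18:32–18:51.
18:45–18:49 overlaps/touches 18:32–18:51 → extend to 18:32–18:51.

04:01–04:35, 08:49–11:11, 18:32–18:51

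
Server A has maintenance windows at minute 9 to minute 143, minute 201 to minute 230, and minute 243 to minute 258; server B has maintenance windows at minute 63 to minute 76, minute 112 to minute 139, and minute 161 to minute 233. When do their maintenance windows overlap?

minute 63 to minute 76, minute 112 to minute 139, minute 201 to minute 230

minute 9 to minute 143 ∩ B → minute 63 to minute 76, minute 112 to minute 139.
minute 201 to minute 230 ∩ B → minute 201 to minute 230.
minute 243 to minute 258 meets no B interval.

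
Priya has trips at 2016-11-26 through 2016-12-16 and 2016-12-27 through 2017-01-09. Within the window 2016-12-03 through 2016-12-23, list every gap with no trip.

Covered (merged): 2016-11-26 through 2016-12-16, 2016-12-27 through 2017-01-09.
Gaps within 2016-12-03 through 2016-12-23: 2016-12-17 through 2016-12-23.

2016-12-17 through 2016-12-23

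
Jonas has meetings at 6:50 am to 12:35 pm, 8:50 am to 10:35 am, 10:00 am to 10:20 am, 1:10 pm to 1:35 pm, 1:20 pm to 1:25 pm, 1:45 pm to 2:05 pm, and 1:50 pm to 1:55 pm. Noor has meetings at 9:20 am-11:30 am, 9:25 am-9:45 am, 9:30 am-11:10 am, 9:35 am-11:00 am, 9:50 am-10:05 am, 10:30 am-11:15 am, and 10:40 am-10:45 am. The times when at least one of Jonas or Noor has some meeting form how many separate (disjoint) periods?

3

Merge the first list: 6:50 am-12:35 pm, 1:10 pm-1:35 pm, 1:45 pm-2:05 pm.
Merge the second list: 9:20 am-11:30 am.
A ∪ B = 6:50 am-12:35 pm, 1:10 pm-1:35 pm, 1:45 pm-2:05 pm.
That is 3 disjoint pieces.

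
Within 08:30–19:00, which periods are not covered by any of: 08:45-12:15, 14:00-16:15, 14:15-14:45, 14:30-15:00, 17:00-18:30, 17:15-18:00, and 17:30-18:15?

After merging, the occupied span is 08:45–12:15, 14:00–16:15, 17:00–18:30.
Uncovered inside 08:30–19:00: 08:30–08:45, 12:15–14:00, 16:15–17:00, 18:30–19:00.

08:30–08:45, 12:15–14:00, 16:15–17:00, 18:30–19:00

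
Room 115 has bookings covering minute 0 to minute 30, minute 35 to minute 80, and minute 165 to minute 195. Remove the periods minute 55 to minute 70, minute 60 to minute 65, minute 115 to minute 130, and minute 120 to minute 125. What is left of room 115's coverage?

B, merged: minute 55 to minute 70, minute 115 to minute 130.
minute 0 to minute 30: nothing removed.
minute 35 to minute 80 \ B = minute 35 to minute 55, minute 70 to minute 80.
minute 165 to minute 195: nothing removed.

minute 0 to minute 30, minute 35 to minute 55, minute 70 to minute 80, minute 165 to minute 195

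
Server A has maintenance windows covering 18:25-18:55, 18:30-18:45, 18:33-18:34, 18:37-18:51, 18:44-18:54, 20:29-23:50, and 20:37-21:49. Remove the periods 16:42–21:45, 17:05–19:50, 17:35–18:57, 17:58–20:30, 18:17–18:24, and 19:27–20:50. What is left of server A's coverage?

21:45–23:50

A, merged: 18:25–18:55, 20:29–23:50.
B, merged: 16:42–21:45.
18:25–18:55: fully covered by B → removed.
20:29–23:50 minus B → 21:45–23:50.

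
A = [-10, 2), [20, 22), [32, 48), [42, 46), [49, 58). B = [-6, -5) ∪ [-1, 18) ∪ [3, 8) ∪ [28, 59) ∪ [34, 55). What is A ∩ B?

[-6, -5) ∪ [-1, 2) ∪ [32, 48) ∪ [49, 58)

Merge the first list: [-10, 2), [20, 22), [32, 48), [49, 58).
Merge the second list: [-6, -5), [-1, 18), [28, 59).
[-10, 2) meets the second set on [-6, -5), [-1, 2).
[20, 22): no overlap with the second set.
[32, 48) meets the second set on [32, 48).
[49, 58) meets the second set on [49, 58).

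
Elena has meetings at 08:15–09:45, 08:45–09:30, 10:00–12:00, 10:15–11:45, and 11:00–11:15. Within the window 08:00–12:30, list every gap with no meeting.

After merging, the occupied span is 08:15-09:45, 10:00-12:00.
Complement within 08:00-12:30: 08:00-08:15, 09:45-10:00, 12:00-12:30.

08:00-08:15, 09:45-10:00, 12:00-12:30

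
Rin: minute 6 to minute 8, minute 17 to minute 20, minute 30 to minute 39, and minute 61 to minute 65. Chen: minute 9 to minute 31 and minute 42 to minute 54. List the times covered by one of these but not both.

A \ B = minute 6 to minute 8, minute 31 to minute 39, minute 61 to minute 65.
B \ A = minute 9 to minute 17, minute 20 to minute 30, minute 42 to minute 54.
Union of the two gives the symmetric difference.

minute 6 to minute 8, minute 9 to minute 17, minute 20 to minute 30, minute 31 to minute 39, minute 42 to minute 54, minute 61 to minute 65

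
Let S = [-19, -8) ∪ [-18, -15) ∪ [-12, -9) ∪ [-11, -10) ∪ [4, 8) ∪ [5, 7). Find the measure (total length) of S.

Merged: [-19, -8), [4, 8).
Lengths: 11 + 4 = 15.

15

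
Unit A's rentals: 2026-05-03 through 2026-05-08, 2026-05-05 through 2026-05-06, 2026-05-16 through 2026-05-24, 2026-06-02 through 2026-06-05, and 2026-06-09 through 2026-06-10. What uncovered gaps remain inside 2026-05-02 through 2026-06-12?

2026-05-02 through 2026-05-02, 2026-05-09 through 2026-05-15, 2026-05-25 through 2026-06-01, 2026-06-06 through 2026-06-08, 2026-06-11 through 2026-06-12

After merging, the occupied span is 2026-05-03 through 2026-05-08, 2026-05-16 through 2026-05-24, 2026-06-02 through 2026-06-05, 2026-06-09 through 2026-06-10.
Gaps within 2026-05-02 through 2026-06-12: 2026-05-02 through 2026-05-02, 2026-05-09 through 2026-05-15, 2026-05-25 through 2026-06-01, 2026-06-06 through 2026-06-08, 2026-06-11 through 2026-06-12.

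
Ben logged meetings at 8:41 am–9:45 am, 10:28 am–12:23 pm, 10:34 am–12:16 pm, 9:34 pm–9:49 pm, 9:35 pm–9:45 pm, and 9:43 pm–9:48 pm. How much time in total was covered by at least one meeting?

Merged: 8:41 am-9:45 am, 10:28 am-12:23 pm, 9:34 pm-9:49 pm.
Lengths: 1 h 4 min + 1 h 55 min + 15 min = 3 h 14 min.

3 h 14 min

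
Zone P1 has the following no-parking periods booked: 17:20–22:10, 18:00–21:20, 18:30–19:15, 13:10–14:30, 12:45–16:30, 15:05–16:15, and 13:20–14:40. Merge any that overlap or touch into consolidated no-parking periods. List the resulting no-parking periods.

Sort by start: 12:45-16:30, 13:10-14:30, 13:20-14:40, 15:05-16:15, 17:20-22:10, 18:00-21:20, 18:30-19:15.
13:10-14:30 overlaps/touches 12:45-16:30 → extend to 12:45-16:30.
13:20-14:40 overlaps/touches 12:45-16:30 → extend to 12:45-16:30.
15:05-16:15 overlaps/touches 12:45-16:30 → extend to 12:45-16:30.
17:20-22:10 is disjoint → start new block.
18:00-21:20 overlaps/touches 17:20-22:10 → extend to 17:20-22:10.
18:30-19:15 overlaps/touches 17:20-22:10 → extend to 17:20-22:10.

12:45-16:30, 17:20-22:10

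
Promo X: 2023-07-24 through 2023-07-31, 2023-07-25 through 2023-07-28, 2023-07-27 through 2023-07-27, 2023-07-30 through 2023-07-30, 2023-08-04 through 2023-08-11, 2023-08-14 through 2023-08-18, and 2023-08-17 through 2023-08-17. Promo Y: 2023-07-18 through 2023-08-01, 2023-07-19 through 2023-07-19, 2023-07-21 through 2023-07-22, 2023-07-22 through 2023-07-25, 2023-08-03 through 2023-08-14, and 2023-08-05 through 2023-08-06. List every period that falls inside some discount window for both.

2023-07-24 through 2023-07-31, 2023-08-04 through 2023-08-11, 2023-08-14 through 2023-08-14

A, merged: 2023-07-24 through 2023-07-31, 2023-08-04 through 2023-08-11, 2023-08-14 through 2023-08-18.
B, merged: 2023-07-18 through 2023-08-01, 2023-08-03 through 2023-08-14.
2023-07-24 through 2023-07-31 ∩ B → 2023-07-24 through 2023-07-31.
2023-08-04 through 2023-08-11 ∩ B → 2023-08-04 through 2023-08-11.
2023-08-14 through 2023-08-18 ∩ B → 2023-08-14 through 2023-08-14.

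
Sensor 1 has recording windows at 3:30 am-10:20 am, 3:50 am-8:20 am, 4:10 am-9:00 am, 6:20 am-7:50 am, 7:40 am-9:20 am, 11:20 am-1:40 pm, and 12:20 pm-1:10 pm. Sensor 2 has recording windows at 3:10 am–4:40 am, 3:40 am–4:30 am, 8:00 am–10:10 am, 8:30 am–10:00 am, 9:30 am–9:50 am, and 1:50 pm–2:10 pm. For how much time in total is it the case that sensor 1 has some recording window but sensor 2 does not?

5 h 50 min

A, merged: 3:30 am-10:20 am, 11:20 am-1:40 pm.
B, merged: 3:10 am-4:40 am, 8:00 am-10:10 am, 1:50 pm-2:10 pm.
A \ B = 4:40 am-8:00 am, 10:10 am-10:20 am, 11:20 am-1:40 pm.
Total: 3 h 20 min + 10 min + 2 h 20 min = 5 h 50 min.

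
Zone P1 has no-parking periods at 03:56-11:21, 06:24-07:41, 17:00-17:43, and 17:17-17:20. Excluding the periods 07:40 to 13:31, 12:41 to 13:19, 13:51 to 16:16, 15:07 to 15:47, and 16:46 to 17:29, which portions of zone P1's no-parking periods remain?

03:56-07:40, 17:29-17:43

A, merged: 03:56-11:21, 17:00-17:43.
B, merged: 07:40-13:31, 13:51-16:16, 16:46-17:29.
03:56-11:21 with B removed leaves 03:56-07:40.
17:00-17:43 with B removed leaves 17:29-17:43.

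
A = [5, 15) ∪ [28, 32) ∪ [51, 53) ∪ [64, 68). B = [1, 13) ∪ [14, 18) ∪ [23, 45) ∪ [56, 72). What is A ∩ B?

[5, 13) ∪ [14, 15) ∪ [28, 32) ∪ [64, 68)

[5, 15) overlaps B on [5, 13), [14, 15).
[28, 32) overlaps B on [28, 32).
[51, 53) falls entirely outside B.
[64, 68) overlaps B on [64, 68).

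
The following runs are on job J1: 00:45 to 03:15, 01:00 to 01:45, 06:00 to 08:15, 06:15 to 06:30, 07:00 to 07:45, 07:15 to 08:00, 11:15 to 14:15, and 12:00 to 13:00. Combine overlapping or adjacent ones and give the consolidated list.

01:00–01:45 overlaps/touches 00:45–03:15 → extend to 00:45–03:15.
06:00–08:15 is disjoint → start new block.
06:15–06:30 overlaps/touches 06:00–08:15 → extend to 06:00–08:15.
07:00–07:45 overlaps/touches 06:00–08:15 → extend to 06:00–08:15.
07:15–08:00 overlaps/touches 06:00–08:15 → extend to 06:00–08:15.
11:15–14:15 is disjoint → start new block.
12:00–13:00 overlaps/touches 11:15–14:15 → extend to 11:15–14:15.

00:45–03:15, 06:00–08:15, 11:15–14:15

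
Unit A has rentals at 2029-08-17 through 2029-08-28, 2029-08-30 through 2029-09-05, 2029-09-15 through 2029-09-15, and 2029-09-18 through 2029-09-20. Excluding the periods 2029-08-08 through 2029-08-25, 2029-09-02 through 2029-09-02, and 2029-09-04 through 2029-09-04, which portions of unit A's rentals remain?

2029-08-17 through 2029-08-28 with B removed leaves 2029-08-26 through 2029-08-28.
2029-08-30 through 2029-09-05 with B removed leaves 2029-08-30 through 2029-09-01, 2029-09-03 through 2029-09-03, 2029-09-05 through 2029-09-05.
2029-09-15 through 2029-09-15 is untouched.
2029-09-18 through 2029-09-20 is untouched.

2029-08-26 through 2029-08-28, 2029-08-30 through 2029-09-01, 2029-09-03 through 2029-09-03, 2029-09-05 through 2029-09-05, 2029-09-15 through 2029-09-15, 2029-09-18 through 2029-09-20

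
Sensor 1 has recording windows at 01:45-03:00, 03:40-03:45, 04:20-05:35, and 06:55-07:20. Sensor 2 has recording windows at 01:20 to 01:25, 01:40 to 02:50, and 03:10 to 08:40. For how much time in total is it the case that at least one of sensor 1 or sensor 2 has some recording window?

6 h 55 min

A ∪ B = 01:20–01:25, 01:40–03:00, 03:10–08:40.
Total: 5 min + 1 h 20 min + 5 h 30 min = 6 h 55 min.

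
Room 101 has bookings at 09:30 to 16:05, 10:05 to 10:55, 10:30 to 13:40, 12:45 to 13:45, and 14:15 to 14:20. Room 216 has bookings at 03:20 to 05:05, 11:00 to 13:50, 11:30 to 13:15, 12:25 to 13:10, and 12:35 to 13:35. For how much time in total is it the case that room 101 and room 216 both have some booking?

First set merges to 09:30–16:05.
Second set merges to 03:20–05:05, 11:00–13:50.
A ∩ B = 11:00–13:50.
Total: 2 h 50 min.

2 h 50 min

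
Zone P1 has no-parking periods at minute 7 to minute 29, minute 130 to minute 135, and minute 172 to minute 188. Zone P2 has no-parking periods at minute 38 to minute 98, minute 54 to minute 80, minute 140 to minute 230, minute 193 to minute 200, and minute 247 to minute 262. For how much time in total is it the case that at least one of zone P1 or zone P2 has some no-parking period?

192 minutes

B, merged: minute 38 to minute 98, minute 140 to minute 230, minute 247 to minute 262.
A ∪ B = minute 7 to minute 29, minute 38 to minute 98, minute 130 to minute 135, minute 140 to minute 230, minute 247 to minute 262.
Total: 22 minutes + 60 minutes + 5 minutes + 90 minutes + 15 minutes = 192 minutes.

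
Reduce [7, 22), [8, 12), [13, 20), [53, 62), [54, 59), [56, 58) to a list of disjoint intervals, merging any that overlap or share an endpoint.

[8, 12) overlaps/touches [7, 22) → extend to [7, 22).
[13, 20) overlaps/touches [7, 22) → extend to [7, 22).
[53, 62) is disjoint → start new block.
[54, 59) overlaps/touches [53, 62) → extend to [53, 62).
[56, 58) overlaps/touches [53, 62) → extend to [53, 62).

[7, 22) ∪ [53, 62)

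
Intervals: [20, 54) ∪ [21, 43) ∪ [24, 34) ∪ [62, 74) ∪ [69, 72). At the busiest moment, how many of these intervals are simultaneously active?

Sweep endpoints in order; track running count of active intervals.
Peak of 3 reached at 24.

3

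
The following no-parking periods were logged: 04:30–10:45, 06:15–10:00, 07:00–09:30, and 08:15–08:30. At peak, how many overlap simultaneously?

4

Sweep endpoints in order; track running count of active intervals.
Peak of 4 reached at 08:15.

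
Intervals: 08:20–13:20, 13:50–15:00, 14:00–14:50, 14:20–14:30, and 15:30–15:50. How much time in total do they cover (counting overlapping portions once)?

6 h 30 min

Merged: 08:20–13:20, 13:50–15:00, 15:30–15:50.
Lengths: 5 h + 1 h 10 min + 20 min = 6 h 30 min.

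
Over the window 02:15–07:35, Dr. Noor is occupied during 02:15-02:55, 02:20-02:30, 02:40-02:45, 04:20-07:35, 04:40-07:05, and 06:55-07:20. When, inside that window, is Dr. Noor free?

02:55-04:20

Covered (merged): 02:15-02:55, 04:20-07:35.
Gaps within 02:15-07:35: 02:55-04:20.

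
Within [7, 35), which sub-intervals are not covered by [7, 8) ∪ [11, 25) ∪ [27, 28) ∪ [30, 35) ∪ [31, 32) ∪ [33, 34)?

Covered (merged): [7, 8), [11, 25), [27, 28), [30, 35).
Complement within [7, 35): [8, 11), [25, 27), [28, 30).

[8, 11) ∪ [25, 27) ∪ [28, 30)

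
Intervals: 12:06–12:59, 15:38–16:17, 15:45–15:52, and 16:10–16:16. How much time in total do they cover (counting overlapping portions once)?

Merged: 12:06–12:59, 15:38–16:17.
Lengths: 53 min + 39 min = 1 h 32 min.

1 h 32 min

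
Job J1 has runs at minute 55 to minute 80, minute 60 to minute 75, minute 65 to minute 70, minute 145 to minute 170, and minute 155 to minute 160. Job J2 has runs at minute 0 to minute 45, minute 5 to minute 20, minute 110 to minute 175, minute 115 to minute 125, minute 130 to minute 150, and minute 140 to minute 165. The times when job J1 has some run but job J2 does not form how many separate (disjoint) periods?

A, merged: minute 55 to minute 80, minute 145 to minute 170.
B, merged: minute 0 to minute 45, minute 110 to minute 175.
A \ B = minute 55 to minute 80.
That is 1 disjoint piece.

1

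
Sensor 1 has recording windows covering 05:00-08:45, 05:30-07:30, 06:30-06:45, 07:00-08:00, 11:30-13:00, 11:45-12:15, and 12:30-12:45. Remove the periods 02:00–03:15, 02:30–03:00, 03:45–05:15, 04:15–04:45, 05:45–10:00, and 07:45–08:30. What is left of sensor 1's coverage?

05:15–05:45, 11:30–13:00

A, merged: 05:00–08:45, 11:30–13:00.
B, merged: 02:00–03:15, 03:45–05:15, 05:45–10:00.
05:00–08:45 \ B = 05:15–05:45.
11:30–13:00: nothing removed.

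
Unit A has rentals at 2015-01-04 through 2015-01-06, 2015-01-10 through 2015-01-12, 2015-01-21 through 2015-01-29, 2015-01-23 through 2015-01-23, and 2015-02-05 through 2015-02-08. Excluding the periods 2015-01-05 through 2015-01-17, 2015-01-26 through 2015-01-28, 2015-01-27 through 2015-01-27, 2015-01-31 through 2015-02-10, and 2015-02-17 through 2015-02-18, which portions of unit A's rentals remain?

2015-01-04 through 2015-01-04, 2015-01-21 through 2015-01-25, 2015-01-29 through 2015-01-29

First set merges to 2015-01-04 through 2015-01-06, 2015-01-10 through 2015-01-12, 2015-01-21 through 2015-01-29, 2015-02-05 through 2015-02-08.
Second set merges to 2015-01-05 through 2015-01-17, 2015-01-26 through 2015-01-28, 2015-01-31 through 2015-02-10, 2015-02-17 through 2015-02-18.
2015-01-04 through 2015-01-06 \ B = 2015-01-04 through 2015-01-04.
2015-01-10 through 2015-01-12: entirely removed.
2015-01-21 through 2015-01-29 \ B = 2015-01-21 through 2015-01-25, 2015-01-29 through 2015-01-29.
2015-02-05 through 2015-02-08: entirely removed.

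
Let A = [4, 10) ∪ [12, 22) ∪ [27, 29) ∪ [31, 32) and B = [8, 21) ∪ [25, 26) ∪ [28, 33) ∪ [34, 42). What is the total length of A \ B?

6

A \ B = [4, 8), [21, 22), [27, 28).
Total: 4 + 1 + 1 = 6.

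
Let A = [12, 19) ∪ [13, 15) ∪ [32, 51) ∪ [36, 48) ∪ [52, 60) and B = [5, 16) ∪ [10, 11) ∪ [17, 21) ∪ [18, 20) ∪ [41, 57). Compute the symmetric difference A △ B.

A, merged: [12, 19), [32, 51), [52, 60).
B, merged: [5, 16), [17, 21), [41, 57).
A \ B = [16, 17), [32, 41), [57, 60).
B \ A = [5, 12), [19, 21), [51, 52).
Union of the two gives the symmetric difference.

[5, 12) ∪ [16, 17) ∪ [19, 21) ∪ [32, 41) ∪ [51, 52) ∪ [57, 60)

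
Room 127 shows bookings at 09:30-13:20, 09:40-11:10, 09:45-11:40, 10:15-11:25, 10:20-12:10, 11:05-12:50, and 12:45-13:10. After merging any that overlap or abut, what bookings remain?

09:40-11:10 overlaps/touches 09:30-13:20 → extend to 09:30-13:20.
09:45-11:40 overlaps/touches 09:30-13:20 → extend to 09:30-13:20.
10:15-11:25 overlaps/touches 09:30-13:20 → extend to 09:30-13:20.
10:20-12:10 overlaps/touches 09:30-13:20 → extend to 09:30-13:20.
11:05-12:50 overlaps/touches 09:30-13:20 → extend to 09:30-13:20.
12:45-13:10 overlaps/touches 09:30-13:20 → extend to 09:30-13:20.

09:30-13:20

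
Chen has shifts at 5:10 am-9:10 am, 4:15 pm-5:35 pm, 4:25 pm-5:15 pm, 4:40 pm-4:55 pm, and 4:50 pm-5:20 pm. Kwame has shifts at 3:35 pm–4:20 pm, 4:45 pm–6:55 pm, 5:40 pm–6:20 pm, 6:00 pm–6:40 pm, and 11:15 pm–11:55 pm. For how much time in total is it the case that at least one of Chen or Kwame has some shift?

8 h

First set merges to 5:10 am–9:10 am, 4:15 pm–5:35 pm.
Second set merges to 3:35 pm–4:20 pm, 4:45 pm–6:55 pm, 11:15 pm–11:55 pm.
A ∪ B = 5:10 am–9:10 am, 3:35 pm–6:55 pm, 11:15 pm–11:55 pm.
Total: 4 h + 3 h 20 min + 40 min = 8 h.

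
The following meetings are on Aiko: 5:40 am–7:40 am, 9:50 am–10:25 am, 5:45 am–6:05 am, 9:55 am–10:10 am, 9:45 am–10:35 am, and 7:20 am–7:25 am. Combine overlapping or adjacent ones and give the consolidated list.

Sort by start: 5:40 am–7:40 am, 5:45 am–6:05 am, 7:20 am–7:25 am, 9:45 am–10:35 am, 9:50 am–10:25 am, 9:55 am–10:10 am.
5:45 am–6:05 am overlaps/touches 5:40 am–7:40 am → extend to 5:40 am–7:40 am.
7:20 am–7:25 am overlaps/touches 5:40 am–7:40 am → extend to 5:40 am–7:40 am.
9:45 am–10:35 am is disjoint → start new block.
9:50 am–10:25 am overlaps/touches 9:45 am–10:35 am → extend to 9:45 am–10:35 am.
9:55 am–10:10 am overlaps/touches 9:45 am–10:35 am → extend to 9:45 am–10:35 am.

5:40 am–7:40 am, 9:45 am–10:35 am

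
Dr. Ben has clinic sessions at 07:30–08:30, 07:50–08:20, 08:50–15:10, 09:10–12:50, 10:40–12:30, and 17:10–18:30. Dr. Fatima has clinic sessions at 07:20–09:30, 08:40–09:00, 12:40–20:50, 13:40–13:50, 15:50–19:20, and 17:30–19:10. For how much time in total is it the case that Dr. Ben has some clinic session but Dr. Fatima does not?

A, merged: 07:30–08:30, 08:50–15:10, 17:10–18:30.
B, merged: 07:20–09:30, 12:40–20:50.
A \ B = 09:30–12:40.
Total: 3 h 10 min.

3 h 10 min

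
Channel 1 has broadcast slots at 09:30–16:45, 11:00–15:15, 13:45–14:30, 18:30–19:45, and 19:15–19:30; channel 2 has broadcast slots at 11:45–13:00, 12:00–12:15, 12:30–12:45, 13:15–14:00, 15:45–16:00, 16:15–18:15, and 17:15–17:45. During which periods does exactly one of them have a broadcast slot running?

Merge the first list: 09:30–16:45, 18:30–19:45.
Merge the second list: 11:45–13:00, 13:15–14:00, 15:45–16:00, 16:15–18:15.
A \ B = 09:30–11:45, 13:00–13:15, 14:00–15:45, 16:00–16:15, 18:30–19:45.
B \ A = 16:45–18:15.
Union of the two gives the symmetric difference.

09:30–11:45, 13:00–13:15, 14:00–15:45, 16:00–16:15, 16:45–18:15, 18:30–19:45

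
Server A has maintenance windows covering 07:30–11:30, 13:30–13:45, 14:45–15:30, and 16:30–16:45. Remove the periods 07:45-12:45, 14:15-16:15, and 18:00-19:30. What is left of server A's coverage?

07:30-11:30 \ B = 07:30-07:45.
13:30-13:45: nothing removed.
14:45-15:30: entirely removed.
16:30-16:45: nothing removed.

07:30-07:45, 13:30-13:45, 16:30-16:45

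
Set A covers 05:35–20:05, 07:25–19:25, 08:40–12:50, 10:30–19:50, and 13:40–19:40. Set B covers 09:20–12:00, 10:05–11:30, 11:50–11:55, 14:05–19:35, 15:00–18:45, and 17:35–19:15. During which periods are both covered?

09:20-12:00, 14:05-19:35

A, merged: 05:35-20:05.
B, merged: 09:20-12:00, 14:05-19:35.
05:35-20:05 ∩ B → 09:20-12:00, 14:05-19:35.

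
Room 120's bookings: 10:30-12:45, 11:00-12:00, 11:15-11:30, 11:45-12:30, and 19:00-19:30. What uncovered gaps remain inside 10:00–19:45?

10:00–10:30, 12:45–19:00, 19:30–19:45

Covered (merged): 10:30–12:45, 19:00–19:30.
Uncovered inside 10:00–19:45: 10:00–10:30, 12:45–19:00, 19:30–19:45.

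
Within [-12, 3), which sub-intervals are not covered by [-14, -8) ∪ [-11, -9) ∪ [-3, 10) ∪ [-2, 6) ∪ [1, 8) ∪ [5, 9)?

The merged coverage is [-14, -8), [-3, 10).
Gaps within [-12, 3): [-8, -3).

[-8, -3)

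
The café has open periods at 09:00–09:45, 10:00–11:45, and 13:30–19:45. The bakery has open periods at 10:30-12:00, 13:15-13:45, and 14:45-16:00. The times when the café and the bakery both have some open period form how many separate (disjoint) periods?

3

A ∩ B = 10:30–11:45, 13:30–13:45, 14:45–16:00.
That is 3 disjoint pieces.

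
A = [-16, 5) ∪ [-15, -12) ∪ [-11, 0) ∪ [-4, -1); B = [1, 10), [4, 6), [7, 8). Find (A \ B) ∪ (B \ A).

[-16, 1) ∪ [5, 10)

A, merged: [-16, 5).
B, merged: [1, 10).
Only in the first: [-16, 1).
Only in the second: [5, 10).
Together these are the periods covered by exactly one.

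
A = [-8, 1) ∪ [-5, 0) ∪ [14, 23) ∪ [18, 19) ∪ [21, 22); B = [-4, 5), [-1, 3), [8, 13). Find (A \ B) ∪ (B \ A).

[-8, -4) ∪ [1, 5) ∪ [8, 13) ∪ [14, 23)

First set merges to [-8, 1), [14, 23).
Second set merges to [-4, 5), [8, 13).
A but not B: [-8, -4), [14, 23).
B but not A: [1, 5), [8, 13).
Combining gives A △ B.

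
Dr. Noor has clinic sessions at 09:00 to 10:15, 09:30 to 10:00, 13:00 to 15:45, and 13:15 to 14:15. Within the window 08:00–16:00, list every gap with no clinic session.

The merged coverage is 09:00–10:15, 13:00–15:45.
Uncovered inside 08:00–16:00: 08:00–09:00, 10:15–13:00, 15:45–16:00.

08:00–09:00, 10:15–13:00, 15:45–16:00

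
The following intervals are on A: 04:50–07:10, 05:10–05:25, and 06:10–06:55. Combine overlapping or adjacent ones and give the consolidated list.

05:10–05:25 overlaps/touches 04:50–07:10 → extend to 04:50–07:10.
06:10–06:55 overlaps/touches 04:50–07:10 → extend to 04:50–07:10.

04:50–07:10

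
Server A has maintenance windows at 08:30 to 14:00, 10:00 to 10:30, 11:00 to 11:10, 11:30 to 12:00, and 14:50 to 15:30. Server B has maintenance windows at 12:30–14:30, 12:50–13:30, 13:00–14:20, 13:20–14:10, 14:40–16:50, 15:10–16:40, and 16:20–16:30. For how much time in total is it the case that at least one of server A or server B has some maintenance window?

8 h 10 min

First set merges to 08:30–14:00, 14:50–15:30.
Second set merges to 12:30–14:30, 14:40–16:50.
A ∪ B = 08:30–14:30, 14:40–16:50.
Total: 6 h + 2 h 10 min = 8 h 10 min.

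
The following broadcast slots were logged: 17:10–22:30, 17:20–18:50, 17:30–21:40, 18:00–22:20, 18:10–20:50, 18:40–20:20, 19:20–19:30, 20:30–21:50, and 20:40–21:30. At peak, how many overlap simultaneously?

Walk the sorted start/end points keeping a running depth.
The depth first hits 6 at 18:40.

6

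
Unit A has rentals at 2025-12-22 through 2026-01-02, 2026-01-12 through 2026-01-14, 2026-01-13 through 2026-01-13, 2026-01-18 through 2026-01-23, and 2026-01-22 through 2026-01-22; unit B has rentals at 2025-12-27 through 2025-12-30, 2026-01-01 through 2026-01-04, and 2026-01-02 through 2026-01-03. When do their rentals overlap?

2025-12-27 through 2025-12-30, 2026-01-01 through 2026-01-02

Merge the first list: 2025-12-22 through 2026-01-02, 2026-01-12 through 2026-01-14, 2026-01-18 through 2026-01-23.
Merge the second list: 2025-12-27 through 2025-12-30, 2026-01-01 through 2026-01-04.
2025-12-22 through 2026-01-02 meets the second set on 2025-12-27 through 2025-12-30, 2026-01-01 through 2026-01-02.
2026-01-12 through 2026-01-14: no overlap with the second set.
2026-01-18 through 2026-01-23: no overlap with the second set.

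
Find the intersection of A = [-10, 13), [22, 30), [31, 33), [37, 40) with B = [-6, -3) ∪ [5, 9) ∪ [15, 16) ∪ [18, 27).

[-6, -3) ∪ [5, 9) ∪ [22, 27)

[-10, 13) overlaps B on [-6, -3), [5, 9).
[22, 30) overlaps B on [22, 27).
[31, 33) falls entirely outside B.
[37, 40) falls entirely outside B.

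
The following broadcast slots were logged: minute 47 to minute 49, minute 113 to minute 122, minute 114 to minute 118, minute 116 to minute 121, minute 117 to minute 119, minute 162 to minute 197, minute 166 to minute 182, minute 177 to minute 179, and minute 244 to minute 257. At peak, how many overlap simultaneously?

At minute 117, 4 of the intervals are simultaneously active.
No point has more.

4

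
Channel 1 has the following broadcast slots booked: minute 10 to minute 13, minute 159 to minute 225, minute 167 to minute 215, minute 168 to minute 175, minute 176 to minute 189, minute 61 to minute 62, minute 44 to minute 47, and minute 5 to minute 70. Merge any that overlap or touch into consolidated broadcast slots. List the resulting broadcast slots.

Sort by start: minute 5 to minute 70, minute 10 to minute 13, minute 44 to minute 47, minute 61 to minute 62, minute 159 to minute 225, minute 167 to minute 215, minute 168 to minute 175, minute 176 to minute 189.
minute 10 to minute 13 overlaps/touches minute 5 to minute 70 → extend to minute 5 to minute 70.
minute 44 to minute 47 overlaps/touches minute 5 to minute 70 → extend to minute 5 to minute 70.
minute 61 to minute 62 overlaps/touches minute 5 to minute 70 → extend to minute 5 to minute 70.
minute 159 to minute 225 is disjoint → start new block.
minute 167 to minute 215 overlaps/touches minute 159 to minute 225 → extend to minute 159 to minute 225.
minute 168 to minute 175 overlaps/touches minute 159 to minute 225 → extend to minute 159 to minute 225.
minute 176 to minute 189 overlaps/touches minute 159 to minute 225 → extend to minute 159 to minute 225.

minute 5 to minute 70, minute 159 to minute 225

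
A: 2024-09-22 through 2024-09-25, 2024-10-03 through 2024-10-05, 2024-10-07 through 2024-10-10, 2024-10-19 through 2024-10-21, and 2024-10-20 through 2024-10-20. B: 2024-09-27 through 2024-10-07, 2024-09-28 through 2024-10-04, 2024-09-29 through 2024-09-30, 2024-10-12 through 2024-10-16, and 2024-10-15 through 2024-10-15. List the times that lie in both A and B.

A, merged: 2024-09-22 through 2024-09-25, 2024-10-03 through 2024-10-05, 2024-10-07 through 2024-10-10, 2024-10-19 through 2024-10-21.
B, merged: 2024-09-27 through 2024-10-07, 2024-10-12 through 2024-10-16.
2024-09-22 through 2024-09-25: no overlap with the second set.
2024-10-03 through 2024-10-05 meets the second set on 2024-10-03 through 2024-10-05.
2024-10-07 through 2024-10-10 meets the second set on 2024-10-07 through 2024-10-07.
2024-10-19 through 2024-10-21: no overlap with the second set.

2024-10-03 through 2024-10-05, 2024-10-07 through 2024-10-07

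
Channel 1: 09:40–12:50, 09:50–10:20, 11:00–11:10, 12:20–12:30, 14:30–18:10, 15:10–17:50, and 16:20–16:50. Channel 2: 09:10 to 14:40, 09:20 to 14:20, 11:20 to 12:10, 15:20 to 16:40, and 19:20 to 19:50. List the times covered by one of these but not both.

First set merges to 09:40–12:50, 14:30–18:10.
Second set merges to 09:10–14:40, 15:20–16:40, 19:20–19:50.
A \ B = 14:40–15:20, 16:40–18:10.
B \ A = 09:10–09:40, 12:50–14:30, 19:20–19:50.
Union of the two gives the symmetric difference.

09:10–09:40, 12:50–14:30, 14:40–15:20, 16:40–18:10, 19:20–19:50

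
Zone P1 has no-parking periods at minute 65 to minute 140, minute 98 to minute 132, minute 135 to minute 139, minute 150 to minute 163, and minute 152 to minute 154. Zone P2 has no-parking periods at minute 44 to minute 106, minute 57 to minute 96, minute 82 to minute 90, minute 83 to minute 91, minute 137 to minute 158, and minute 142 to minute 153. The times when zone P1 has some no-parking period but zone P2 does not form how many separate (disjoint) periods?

A, merged: minute 65 to minute 140, minute 150 to minute 163.
B, merged: minute 44 to minute 106, minute 137 to minute 158.
A \ B = minute 106 to minute 137, minute 158 to minute 163.
That is 2 disjoint pieces.

2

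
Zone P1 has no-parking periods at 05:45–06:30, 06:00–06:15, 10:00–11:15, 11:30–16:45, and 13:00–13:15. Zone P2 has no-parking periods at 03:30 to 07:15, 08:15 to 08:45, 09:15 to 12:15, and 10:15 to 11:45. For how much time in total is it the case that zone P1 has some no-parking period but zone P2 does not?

4 h 30 min

Merge the first list: 05:45–06:30, 10:00–11:15, 11:30–16:45.
Merge the second list: 03:30–07:15, 08:15–08:45, 09:15–12:15.
A \ B = 12:15–16:45.
Total: 4 h 30 min.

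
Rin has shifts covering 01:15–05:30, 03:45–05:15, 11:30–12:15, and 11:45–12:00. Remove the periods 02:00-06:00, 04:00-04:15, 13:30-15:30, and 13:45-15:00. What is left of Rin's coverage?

First set merges to 01:15–05:30, 11:30–12:15.
Second set merges to 02:00–06:00, 13:30–15:30.
01:15–05:30 with B removed leaves 01:15–02:00.
11:30–12:15 is untouched.

01:15–02:00, 11:30–12:15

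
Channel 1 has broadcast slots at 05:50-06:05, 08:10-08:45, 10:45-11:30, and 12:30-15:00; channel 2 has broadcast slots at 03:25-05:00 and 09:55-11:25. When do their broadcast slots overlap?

10:45-11:25

05:50-06:05: no overlap with the second set.
08:10-08:45: no overlap with the second set.
10:45-11:30 meets the second set on 10:45-11:25.
12:30-15:00: no overlap with the second set.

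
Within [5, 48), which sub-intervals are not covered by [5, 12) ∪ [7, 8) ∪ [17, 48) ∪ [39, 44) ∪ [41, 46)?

Covered (merged): [5, 12), [17, 48).
Gaps within [5, 48): [12, 17).

[12, 17)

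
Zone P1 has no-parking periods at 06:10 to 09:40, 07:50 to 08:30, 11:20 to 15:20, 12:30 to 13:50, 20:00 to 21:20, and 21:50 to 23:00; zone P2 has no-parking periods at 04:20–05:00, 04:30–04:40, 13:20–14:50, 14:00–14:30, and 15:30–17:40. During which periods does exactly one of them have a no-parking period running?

First set merges to 06:10–09:40, 11:20–15:20, 20:00–21:20, 21:50–23:00.
Second set merges to 04:20–05:00, 13:20–14:50, 15:30–17:40.
Only in the first: 06:10–09:40, 11:20–13:20, 14:50–15:20, 20:00–21:20, 21:50–23:00.
Only in the second: 04:20–05:00, 15:30–17:40.
Together these are the periods covered by exactly one.

04:20–05:00, 06:10–09:40, 11:20–13:20, 14:50–15:20, 15:30–17:40, 20:00–21:20, 21:50–23:00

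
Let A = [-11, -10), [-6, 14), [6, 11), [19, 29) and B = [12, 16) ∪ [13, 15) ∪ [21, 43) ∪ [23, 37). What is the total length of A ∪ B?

47

Merge the first list: [-11, -10), [-6, 14), [19, 29).
Merge the second list: [12, 16), [21, 43).
A ∪ B = [-11, -10), [-6, 16), [19, 43).
Total: 1 + 22 + 24 = 47.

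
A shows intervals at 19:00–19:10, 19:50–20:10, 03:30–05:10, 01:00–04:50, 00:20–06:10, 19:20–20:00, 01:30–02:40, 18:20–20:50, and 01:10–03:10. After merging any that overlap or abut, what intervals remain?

Sort by start: 00:20–06:10, 01:00–04:50, 01:10–03:10, 01:30–02:40, 03:30–05:10, 18:20–20:50, 19:00–19:10, 19:20–20:00, 19:50–20:10.
01:00–04:50 overlaps/touches 00:20–06:10 → extend to 00:20–06:10.
01:10–03:10 overlaps/touches 00:20–06:10 → extend to 00:20–06:10.
01:30–02:40 overlaps/touches 00:20–06:10 → extend to 00:20–06:10.
03:30–05:10 overlaps/touches 00:20–06:10 → extend to 00:20–06:10.
18:20–20:50 is disjoint → start new block.
19:00–19:10 overlaps/touches 18:20–20:50 → extend to 18:20–20:50.
19:20–20:00 overlaps/touches 18:20–20:50 → extend to 18:20–20:50.
19:50–20:10 overlaps/touches 18:20–20:50 → extend to 18:20–20:50.

00:20–06:10, 18:20–20:50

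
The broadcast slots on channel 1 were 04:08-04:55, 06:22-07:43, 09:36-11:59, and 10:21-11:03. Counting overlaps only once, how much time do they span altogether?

Merged: 04:08–04:55, 06:22–07:43, 09:36–11:59.
Lengths: 47 min + 1 h 21 min + 2 h 23 min = 4 h 31 min.

4 h 31 min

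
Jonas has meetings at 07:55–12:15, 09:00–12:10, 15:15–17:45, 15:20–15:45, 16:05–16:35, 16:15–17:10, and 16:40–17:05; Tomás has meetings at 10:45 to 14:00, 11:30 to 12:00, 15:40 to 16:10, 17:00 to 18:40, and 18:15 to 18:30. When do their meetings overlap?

10:45–12:15, 15:40–16:10, 17:00–17:45

First set merges to 07:55–12:15, 15:15–17:45.
Second set merges to 10:45–14:00, 15:40–16:10, 17:00–18:40.
07:55–12:15 overlaps B on 10:45–12:15.
15:15–17:45 overlaps B on 15:40–16:10, 17:00–17:45.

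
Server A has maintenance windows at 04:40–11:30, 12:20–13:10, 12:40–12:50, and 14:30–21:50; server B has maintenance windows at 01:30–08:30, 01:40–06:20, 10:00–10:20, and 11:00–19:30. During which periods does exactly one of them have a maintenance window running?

A, merged: 04:40-11:30, 12:20-13:10, 14:30-21:50.
B, merged: 01:30-08:30, 10:00-10:20, 11:00-19:30.
A \ B = 08:30-10:00, 10:20-11:00, 19:30-21:50.
B \ A = 01:30-04:40, 11:30-12:20, 13:10-14:30.
Union of the two gives the symmetric difference.

01:30-04:40, 08:30-10:00, 10:20-11:00, 11:30-12:20, 13:10-14:30, 19:30-21:50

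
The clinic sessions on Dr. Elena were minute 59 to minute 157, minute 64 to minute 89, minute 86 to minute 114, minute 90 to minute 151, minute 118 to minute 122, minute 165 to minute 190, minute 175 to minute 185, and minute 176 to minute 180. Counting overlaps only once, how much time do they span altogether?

Merged: minute 59 to minute 157, minute 165 to minute 190.
Lengths: 98 minutes + 25 minutes = 123 minutes.

123 minutes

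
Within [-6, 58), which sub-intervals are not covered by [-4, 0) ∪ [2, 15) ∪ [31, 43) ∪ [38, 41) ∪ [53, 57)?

Covered (merged): [-4, 0), [2, 15), [31, 43), [53, 57).
Gaps within [-6, 58): [-6, -4), [0, 2), [15, 31), [43, 53), [57, 58).

[-6, -4) ∪ [0, 2) ∪ [15, 31) ∪ [43, 53) ∪ [57, 58)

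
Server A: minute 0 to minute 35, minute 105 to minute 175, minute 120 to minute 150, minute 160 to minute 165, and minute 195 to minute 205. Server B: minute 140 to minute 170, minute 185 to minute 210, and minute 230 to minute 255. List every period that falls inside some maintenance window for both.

minute 140 to minute 170, minute 195 to minute 205

First set merges to minute 0 to minute 35, minute 105 to minute 175, minute 195 to minute 205.
minute 0 to minute 35: no overlap with the second set.
minute 105 to minute 175 meets the second set on minute 140 to minute 170.
minute 195 to minute 205 meets the second set on minute 195 to minute 205.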